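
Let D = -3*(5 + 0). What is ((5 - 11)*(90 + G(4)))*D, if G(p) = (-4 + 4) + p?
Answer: 8460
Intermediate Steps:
G(p) = p (G(p) = 0 + p = p)
D = -15 (D = -3*5 = -15)
((5 - 11)*(90 + G(4)))*D = ((5 - 11)*(90 + 4))*(-15) = -6*94*(-15) = -564*(-15) = 8460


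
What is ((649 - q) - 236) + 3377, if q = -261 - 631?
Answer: 4682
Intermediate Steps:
q = -892
((649 - q) - 236) + 3377 = ((649 - 1*(-892)) - 236) + 3377 = ((649 + 892) - 236) + 3377 = (1541 - 236) + 3377 = 1305 + 3377 = 4682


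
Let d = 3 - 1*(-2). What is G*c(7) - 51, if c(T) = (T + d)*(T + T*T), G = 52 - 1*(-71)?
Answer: 82605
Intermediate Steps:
G = 123 (G = 52 + 71 = 123)
d = 5 (d = 3 + 2 = 5)
c(T) = (5 + T)*(T + T²) (c(T) = (T + 5)*(T + T*T) = (5 + T)*(T + T²))
G*c(7) - 51 = 123*(7*(5 + 7² + 6*7)) - 51 = 123*(7*(5 + 49 + 42)) - 51 = 123*(7*96) - 51 = 123*672 - 51 = 82656 - 51 = 82605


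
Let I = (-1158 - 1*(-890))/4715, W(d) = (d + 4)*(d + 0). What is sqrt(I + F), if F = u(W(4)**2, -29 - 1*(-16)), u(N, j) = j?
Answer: I*sqrt(290269545)/4715 ≈ 3.6134*I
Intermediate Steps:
W(d) = d*(4 + d) (W(d) = (4 + d)*d = d*(4 + d))
F = -13 (F = -29 - 1*(-16) = -29 + 16 = -13)
I = -268/4715 (I = (-1158 + 890)*(1/4715) = -268*1/4715 = -268/4715 ≈ -0.056840)
sqrt(I + F) = sqrt(-268/4715 - 13) = sqrt(-61563/4715) = I*sqrt(290269545)/4715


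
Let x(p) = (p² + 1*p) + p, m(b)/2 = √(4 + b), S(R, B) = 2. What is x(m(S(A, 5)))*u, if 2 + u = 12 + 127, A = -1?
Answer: 3288 + 548*√6 ≈ 4630.3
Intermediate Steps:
u = 137 (u = -2 + (12 + 127) = -2 + 139 = 137)
m(b) = 2*√(4 + b)
x(p) = p² + 2*p (x(p) = (p² + p) + p = (p + p²) + p = p² + 2*p)
x(m(S(A, 5)))*u = ((2*√(4 + 2))*(2 + 2*√(4 + 2)))*137 = ((2*√6)*(2 + 2*√6))*137 = (2*√6*(2 + 2*√6))*137 = 274*√6*(2 + 2*√6)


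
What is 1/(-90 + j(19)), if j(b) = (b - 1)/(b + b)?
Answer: -19/1701 ≈ -0.011170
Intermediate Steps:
j(b) = (-1 + b)/(2*b) (j(b) = (-1 + b)/((2*b)) = (-1 + b)*(1/(2*b)) = (-1 + b)/(2*b))
1/(-90 + j(19)) = 1/(-90 + (½)*(-1 + 19)/19) = 1/(-90 + (½)*(1/19)*18) = 1/(-90 + 9/19) = 1/(-1701/19) = -19/1701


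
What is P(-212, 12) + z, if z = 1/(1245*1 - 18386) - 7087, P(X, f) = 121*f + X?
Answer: -100223428/17141 ≈ -5847.0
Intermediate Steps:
P(X, f) = X + 121*f
z = -121478268/17141 (z = 1/(1245 - 18386) - 7087 = 1/(-17141) - 7087 = -1/17141 - 7087 = -121478268/17141 ≈ -7087.0)
P(-212, 12) + z = (-212 + 121*12) - 121478268/17141 = (-212 + 1452) - 121478268/17141 = 1240 - 121478268/17141 = -100223428/17141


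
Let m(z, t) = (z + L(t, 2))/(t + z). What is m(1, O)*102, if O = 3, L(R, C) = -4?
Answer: -153/2 ≈ -76.500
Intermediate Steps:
m(z, t) = (-4 + z)/(t + z) (m(z, t) = (z - 4)/(t + z) = (-4 + z)/(t + z))
m(1, O)*102 = ((-4 + 1)/(3 + 1))*102 = (-3/4)*102 = ((¼)*(-3))*102 = -¾*102 = -153/2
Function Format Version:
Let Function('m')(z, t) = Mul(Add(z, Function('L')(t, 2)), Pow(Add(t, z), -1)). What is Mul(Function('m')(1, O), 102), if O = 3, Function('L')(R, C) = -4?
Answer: Rational(-153, 2) ≈ -76.500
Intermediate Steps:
Function('m')(z, t) = Mul(Pow(Add(t, z), -1), Add(-4, z)) (Function('m')(z, t) = Mul(Add(z, -4), Pow(Add(t, z), -1)) = Mul(Add(-4, z), Pow(Add(t, z), -1)) = Mul(Pow(Add(t, z), -1), Add(-4, z)))
Mul(Function('m')(1, O), 102) = Mul(Mul(Pow(Add(3, 1), -1), Add(-4, 1)), 102) = Mul(Mul(Pow(4, -1), -3), 102) = Mul(Mul(Rational(1, 4), -3), 102) = Mul(Rational(-3, 4), 102) = Rational(-153, 2)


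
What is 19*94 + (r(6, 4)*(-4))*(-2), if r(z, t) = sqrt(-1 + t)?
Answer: 1786 + 8*sqrt(3) ≈ 1799.9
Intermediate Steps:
19*94 + (r(6, 4)*(-4))*(-2) = 19*94 + (sqrt(-1 + 4)*(-4))*(-2) = 1786 + (sqrt(3)*(-4))*(-2) = 1786 - 4*sqrt(3)*(-2) = 1786 + 8*sqrt(3)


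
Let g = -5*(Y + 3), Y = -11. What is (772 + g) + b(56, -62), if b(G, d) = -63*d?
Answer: 4718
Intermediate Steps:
g = 40 (g = -5*(-11 + 3) = -5*(-8) = 40)
(772 + g) + b(56, -62) = (772 + 40) - 63*(-62) = 812 + 3906 = 4718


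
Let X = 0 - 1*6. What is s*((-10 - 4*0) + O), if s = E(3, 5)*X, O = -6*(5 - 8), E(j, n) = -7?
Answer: 336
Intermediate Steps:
X = -6 (X = 0 - 6 = -6)
O = 18 (O = -6*(-3) = 18)
s = 42 (s = -7*(-6) = 42)
s*((-10 - 4*0) + O) = 42*((-10 - 4*0) + 18) = 42*((-10 + 0) + 18) = 42*(-10 + 18) = 42*8 = 336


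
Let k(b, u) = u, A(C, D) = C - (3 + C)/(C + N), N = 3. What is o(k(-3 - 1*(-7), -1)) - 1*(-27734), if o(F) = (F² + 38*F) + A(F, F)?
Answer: 27695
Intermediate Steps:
A(C, D) = -1 + C (A(C, D) = C - (3 + C)/(C + 3) = C - (3 + C)/(3 + C) = C - 1*1 = C - 1 = -1 + C)
o(F) = -1 + F² + 39*F (o(F) = (F² + 38*F) + (-1 + F) = -1 + F² + 39*F)
o(k(-3 - 1*(-7), -1)) - 1*(-27734) = (-1 + (-1)² + 39*(-1)) - 1*(-27734) = (-1 + 1 - 39) + 27734 = -39 + 27734 = 27695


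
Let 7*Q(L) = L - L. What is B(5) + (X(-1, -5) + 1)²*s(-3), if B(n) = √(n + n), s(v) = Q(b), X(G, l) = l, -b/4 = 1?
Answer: √10 ≈ 3.1623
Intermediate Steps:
b = -4 (b = -4*1 = -4)
Q(L) = 0 (Q(L) = (L - L)/7 = (⅐)*0 = 0)
s(v) = 0
B(n) = √2*√n (B(n) = √(2*n) = √2*√n)
B(5) + (X(-1, -5) + 1)²*s(-3) = √2*√5 + (-5 + 1)²*0 = √10 + (-4)²*0 = √10 + 16*0 = √10 + 0 = √10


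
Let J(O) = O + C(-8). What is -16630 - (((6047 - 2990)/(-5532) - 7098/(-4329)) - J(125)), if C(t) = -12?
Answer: -3380988127/204684 ≈ -16518.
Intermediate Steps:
J(O) = -12 + O (J(O) = O - 12 = -12 + O)
-16630 - (((6047 - 2990)/(-5532) - 7098/(-4329)) - J(125)) = -16630 - (((6047 - 2990)/(-5532) - 7098/(-4329)) - (-12 + 125)) = -16630 - ((3057*(-1/5532) - 7098*(-1/4329)) - 1*113) = -16630 - ((-1019/1844 + 182/111) - 113) = -16630 - (222499/204684 - 113) = -16630 - 1*(-22906793/204684) = -16630 + 22906793/204684 = -3380988127/204684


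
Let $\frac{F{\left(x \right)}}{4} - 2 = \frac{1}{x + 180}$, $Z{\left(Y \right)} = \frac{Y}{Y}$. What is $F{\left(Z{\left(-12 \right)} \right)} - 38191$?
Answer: $- \frac{6911119}{181} \approx -38183.0$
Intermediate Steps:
$Z{\left(Y \right)} = 1$
$F{\left(x \right)} = 8 + \frac{4}{180 + x}$ ($F{\left(x \right)} = 8 + \frac{4}{x + 180} = 8 + \frac{4}{180 + x}$)
$F{\left(Z{\left(-12 \right)} \right)} - 38191 = \frac{4 \left(361 + 2 \cdot 1\right)}{180 + 1} - 38191 = \frac{4 \left(361 + 2\right)}{181} - 38191 = 4 \cdot \frac{1}{181} \cdot 363 - 38191 = \frac{1452}{181} - 38191 = - \frac{6911119}{181}$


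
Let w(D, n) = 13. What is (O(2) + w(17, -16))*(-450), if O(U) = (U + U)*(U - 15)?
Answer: 17550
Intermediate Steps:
O(U) = 2*U*(-15 + U) (O(U) = (2*U)*(-15 + U) = 2*U*(-15 + U))
(O(2) + w(17, -16))*(-450) = (2*2*(-15 + 2) + 13)*(-450) = (2*2*(-13) + 13)*(-450) = (-52 + 13)*(-450) = -39*(-450) = 17550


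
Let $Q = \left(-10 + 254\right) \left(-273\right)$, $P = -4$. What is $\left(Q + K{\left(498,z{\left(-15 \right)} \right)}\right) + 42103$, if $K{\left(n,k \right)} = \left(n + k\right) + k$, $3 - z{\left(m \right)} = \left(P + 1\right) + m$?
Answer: $-23969$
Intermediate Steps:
$z{\left(m \right)} = 6 - m$ ($z{\left(m \right)} = 3 - \left(\left(-4 + 1\right) + m\right) = 3 - \left(-3 + m\right) = 6 - m$)
$K{\left(n,k \right)} = n + 2 k$ ($K{\left(n,k \right)} = \left(k + n\right) + k = n + 2 k$)
$Q = -66612$ ($Q = 244 \left(-273\right) = -66612$)
$\left(Q + K{\left(498,z{\left(-15 \right)} \right)}\right) + 42103 = \left(-66612 + \left(498 + 2 \left(6 - -15\right)\right)\right) + 42103 = \left(-66612 + \left(498 + 2 \left(6 + 15\right)\right)\right) + 42103 = \left(-66612 + \left(498 + 2 \cdot 21\right)\right) + 42103 = \left(-66612 + \left(498 + 42\right)\right) + 42103 = \left(-66612 + 540\right) + 42103 = -66072 + 42103 = -23969$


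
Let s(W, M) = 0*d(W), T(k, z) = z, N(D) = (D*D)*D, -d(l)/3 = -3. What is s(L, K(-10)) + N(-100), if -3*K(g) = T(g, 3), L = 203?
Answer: -1000000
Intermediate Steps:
d(l) = 9 (d(l) = -3*(-3) = 9)
N(D) = D³ (N(D) = D²*D = D³)
K(g) = -1 (K(g) = -⅓*3 = -1)
s(W, M) = 0 (s(W, M) = 0*9 = 0)
s(L, K(-10)) + N(-100) = 0 + (-100)³ = 0 - 1000000 = -1000000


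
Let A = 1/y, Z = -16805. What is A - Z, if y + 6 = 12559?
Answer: 210953166/12553 ≈ 16805.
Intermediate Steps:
y = 12553 (y = -6 + 12559 = 12553)
A = 1/12553 ≈ 7.9662e-5
A - Z = 1/12553 - 1*(-16805) = 1/12553 + 16805 = 210953166/12553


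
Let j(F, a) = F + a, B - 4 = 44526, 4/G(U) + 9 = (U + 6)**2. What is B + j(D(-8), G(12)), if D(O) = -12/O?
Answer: 28054853/630 ≈ 44532.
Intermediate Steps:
G(U) = 4/(-9 + (6 + U)**2) (G(U) = 4/(-9 + (U + 6)**2) = 4/(-9 + (6 + U)**2))
B = 44530 (B = 4 + 44526 = 44530)
B + j(D(-8), G(12)) = 44530 + (-12/(-8) + 4/(-9 + (6 + 12)**2)) = 44530 + (-12*(-1/8) + 4/(-9 + 18**2)) = 44530 + (3/2 + 4/(-9 + 324)) = 44530 + (3/2 + 4/315) = 44530 + 953/630 = 28054853/630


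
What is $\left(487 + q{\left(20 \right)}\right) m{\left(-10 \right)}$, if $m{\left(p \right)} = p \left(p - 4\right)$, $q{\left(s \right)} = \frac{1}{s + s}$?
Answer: $\frac{136367}{2} \approx 68184.0$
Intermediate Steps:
$q{\left(s \right)} = \frac{1}{2 s}$
$m{\left(p \right)} = p \left(-4 + p\right)$
$\left(487 + q{\left(20 \right)}\right) m{\left(-10 \right)} = \left(487 + \frac{1}{2 \cdot 20}\right) \left(- 10 \left(-4 - 10\right)\right) = \left(487 + \frac{1}{2} \cdot \frac{1}{20}\right) \left(\left(-10\right) \left(-14\right)\right) = \left(487 + \frac{1}{40}\right) 140 = \frac{19481}{40} \cdot 140 = \frac{136367}{2}$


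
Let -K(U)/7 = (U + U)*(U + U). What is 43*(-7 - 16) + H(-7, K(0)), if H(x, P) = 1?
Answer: -988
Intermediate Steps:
K(U) = -28*U**2 (K(U) = -7*(U + U)*(U + U) = -7*2*U*2*U = -28*U**2)
43*(-7 - 16) + H(-7, K(0)) = 43*(-7 - 16) + 1 = 43*(-23) + 1 = -989 + 1 = -988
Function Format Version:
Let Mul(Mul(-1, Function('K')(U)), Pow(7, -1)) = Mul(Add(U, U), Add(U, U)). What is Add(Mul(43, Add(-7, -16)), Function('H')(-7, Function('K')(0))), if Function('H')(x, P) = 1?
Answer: -988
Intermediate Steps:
Function('K')(U) = Mul(-28, Pow(U, 2)) (Function('K')(U) = Mul(-7, Mul(Add(U, U), Add(U, U))) = Mul(-7, Mul(Mul(2, U), Mul(2, U))) = Mul(-7, Mul(4, Pow(U, 2))) = Mul(-28, Pow(U, 2)))
Add(Mul(43, Add(-7, -16)), Function('H')(-7, Function('K')(0))) = Add(Mul(43, Add(-7, -16)), 1) = Add(Mul(43, -23), 1) = Add(-989, 1) = -988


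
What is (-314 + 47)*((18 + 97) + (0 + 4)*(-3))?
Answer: -27501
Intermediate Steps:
(-314 + 47)*((18 + 97) + (0 + 4)*(-3)) = -267*(115 + 4*(-3)) = -267*(115 - 12) = -267*103 = -27501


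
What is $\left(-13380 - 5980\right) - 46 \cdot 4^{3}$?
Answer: $-22304$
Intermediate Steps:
$\left(-13380 - 5980\right) - 46 \cdot 4^{3} = \left(-13380 - 5980\right) - 2944 = -19360 - 2944 = -22304$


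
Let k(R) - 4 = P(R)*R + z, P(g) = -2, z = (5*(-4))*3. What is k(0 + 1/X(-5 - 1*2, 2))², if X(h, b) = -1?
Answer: 2916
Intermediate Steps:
z = -60 (z = -20*3 = -60)
k(R) = -56 - 2*R (k(R) = 4 + (-2*R - 60) = 4 + (-60 - 2*R) = -56 - 2*R)
k(0 + 1/X(-5 - 1*2, 2))² = (-56 - 2*(0 + 1/(-1)))² = (-56 - 2*(0 - 1))² = (-56 - 2*(-1))² = (-56 + 2)² = (-54)² = 2916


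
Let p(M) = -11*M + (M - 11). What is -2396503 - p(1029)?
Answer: -2386202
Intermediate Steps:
p(M) = -11 - 10*M (p(M) = -11*M + (-11 + M) = -11 - 10*M)
-2396503 - p(1029) = -2396503 - (-11 - 10*1029) = -2396503 - (-11 - 10290) = -2396503 - 1*(-10301) = -2396503 + 10301 = -2386202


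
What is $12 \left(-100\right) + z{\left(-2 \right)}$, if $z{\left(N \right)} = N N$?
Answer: $-1196$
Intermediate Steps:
$z{\left(N \right)} = N^{2}$
$12 \left(-100\right) + z{\left(-2 \right)} = 12 \left(-100\right) + \left(-2\right)^{2} = -1200 + 4 = -1196$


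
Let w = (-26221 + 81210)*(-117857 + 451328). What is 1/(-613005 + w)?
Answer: 1/18336623814 ≈ 5.4536e-11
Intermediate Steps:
w = 18337236819 (w = 54989*333471 = 18337236819)
1/(-613005 + w) = 1/(-613005 + 18337236819) = 1/18336623814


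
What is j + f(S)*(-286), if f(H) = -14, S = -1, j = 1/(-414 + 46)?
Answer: 1473471/368 ≈ 4004.0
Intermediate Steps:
j = -1/368 (j = 1/(-368) = -1/368 ≈ -0.0027174)
j + f(S)*(-286) = -1/368 - 14*(-286) = -1/368 + 4004 = 1473471/368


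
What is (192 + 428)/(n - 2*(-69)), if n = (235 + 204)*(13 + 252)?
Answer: 620/116473 ≈ 0.0053231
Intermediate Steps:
n = 116335 (n = 439*265 = 116335)
(192 + 428)/(n - 2*(-69)) = (192 + 428)/(116335 - 2*(-69)) = 620/(116335 + 138) = 620/116473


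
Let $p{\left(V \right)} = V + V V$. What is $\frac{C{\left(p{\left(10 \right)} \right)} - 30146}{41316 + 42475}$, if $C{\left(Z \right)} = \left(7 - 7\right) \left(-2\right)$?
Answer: $- \frac{30146}{83791} \approx -0.35978$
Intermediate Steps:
$p{\left(V \right)} = V + V^{2}$
$C{\left(Z \right)} = 0$ ($C{\left(Z \right)} = 0 \left(-2\right) = 0$)
$\frac{C{\left(p{\left(10 \right)} \right)} - 30146}{41316 + 42475} = \frac{0 - 30146}{41316 + 42475} = - \frac{30146}{83791}$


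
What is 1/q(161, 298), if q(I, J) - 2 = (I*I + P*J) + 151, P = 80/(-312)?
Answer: 39/1013906 ≈ 3.8465e-5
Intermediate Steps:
P = -10/39 (P = 80*(-1/312) = -10/39 ≈ -0.25641)
q(I, J) = 153 + I**2 - 10*J/39 (q(I, J) = 2 + ((I*I - 10*J/39) + 151) = 2 + ((I**2 - 10*J/39) + 151) = 2 + (151 + I**2 - 10*J/39) = 153 + I**2 - 10*J/39)
1/q(161, 298) = 1/(153 + 161**2 - 10/39*298) = 1/(153 + 25921 - 2980/39) = 1/(1013906/39) = 39/1013906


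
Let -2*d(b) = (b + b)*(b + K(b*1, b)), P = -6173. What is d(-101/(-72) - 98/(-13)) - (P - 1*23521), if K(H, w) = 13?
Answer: 25842920471/876096 ≈ 29498.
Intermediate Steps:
d(b) = -b*(13 + b) (d(b) = -(b + b)*(b + 13)/2 = -2*b*(13 + b)/2 = -b*(13 + b))
d(-101/(-72) - 98/(-13)) - (P - 1*23521) = -(-101/(-72) - 98/(-13))*(13 + (-101/(-72) - 98/(-13))) - (-6173 - 1*23521) = -(-101*(-1/72) - 98*(-1/13))*(13 + (-101*(-1/72) - 98*(-1/13))) - (-6173 - 23521) = -(101/72 + 98/13)*(13 + (101/72 + 98/13)) - 1*(-29694) = -1*8369/936*(13 + 8369/936) + 29694 = -1*8369/936*20537/936 + 29694 = -171874153/876096 + 29694 = 25842920471/876096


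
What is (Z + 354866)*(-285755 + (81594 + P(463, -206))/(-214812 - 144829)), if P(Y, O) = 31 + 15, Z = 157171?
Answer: -52621681808577015/359641 ≈ -1.4632e+11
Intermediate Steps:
P(Y, O) = 46
(Z + 354866)*(-285755 + (81594 + P(463, -206))/(-214812 - 144829)) = (157171 + 354866)*(-285755 + (81594 + 46)/(-214812 - 144829)) = 512037*(-285755 + 81640/(-359641)) = 512037*(-285755 + 81640*(-1/359641)) = 512037*(-285755 - 81640/359641) = 512037*(-102769295595/359641) = -52621681808577015/359641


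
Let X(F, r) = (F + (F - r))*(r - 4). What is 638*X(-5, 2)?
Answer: 15312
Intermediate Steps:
X(F, r) = (-4 + r)*(-r + 2*F) (X(F, r) = (-r + 2*F)*(-4 + r) = (-4 + r)*(-r + 2*F))
638*X(-5, 2) = 638*(-1*2**2 - 8*(-5) + 4*2 + 2*(-5)*2) = 638*(-1*4 + 40 + 8 - 20) = 638*(-4 + 40 + 8 - 20) = 638*24 = 15312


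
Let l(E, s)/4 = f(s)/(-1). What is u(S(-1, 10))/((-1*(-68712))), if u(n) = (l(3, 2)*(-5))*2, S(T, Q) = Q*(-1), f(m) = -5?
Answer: -25/8589 ≈ -0.0029107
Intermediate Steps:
l(E, s) = 20 (l(E, s) = 4*(-5/(-1)) = 4*(-5*(-1)) = 4*5 = 20)
S(T, Q) = -Q
u(n) = -200 (u(n) = (20*(-5))*2 = -100*2 = -200)
u(S(-1, 10))/((-1*(-68712))) = -200/((-1*(-68712))) = -200/68712 = -200*1/68712 = -25/8589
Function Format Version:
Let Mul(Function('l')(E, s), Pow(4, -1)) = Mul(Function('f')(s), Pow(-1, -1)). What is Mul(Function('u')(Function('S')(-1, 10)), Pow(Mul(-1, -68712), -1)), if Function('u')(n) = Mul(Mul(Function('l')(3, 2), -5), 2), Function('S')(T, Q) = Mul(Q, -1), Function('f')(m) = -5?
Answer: Rational(-25, 8589) ≈ -0.0029107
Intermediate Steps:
Function('l')(E, s) = 20 (Function('l')(E, s) = Mul(4, Mul(-5, Pow(-1, -1))) = Mul(4, Mul(-5, -1)) = Mul(4, 5) = 20)
Function('S')(T, Q) = Mul(-1, Q)
Function('u')(n) = -200 (Function('u')(n) = Mul(Mul(20, -5), 2) = Mul(-100, 2) = -200)
Mul(Function('u')(Function('S')(-1, 10)), Pow(Mul(-1, -68712), -1)) = Mul(-200, Pow(Mul(-1, -68712), -1)) = Mul(-200, Pow(68712, -1)) = Mul(-200, Rational(1, 68712)) = Rational(-25, 8589)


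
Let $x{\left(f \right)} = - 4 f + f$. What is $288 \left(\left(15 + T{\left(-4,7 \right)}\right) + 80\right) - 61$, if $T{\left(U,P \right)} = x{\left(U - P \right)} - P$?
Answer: $34787$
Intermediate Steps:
$x{\left(f \right)} = - 3 f$
$T{\left(U,P \right)} = - 3 U + 2 P$ ($T{\left(U,P \right)} = - 3 \left(U - P\right) - P = \left(- 3 U + 3 P\right) - P = - 3 U + 2 P$)
$288 \left(\left(15 + T{\left(-4,7 \right)}\right) + 80\right) - 61 = 288 \left(\left(15 + \left(\left(-3\right) \left(-4\right) + 2 \cdot 7\right)\right) + 80\right) - 61 = 288 \left(\left(15 + \left(12 + 14\right)\right) + 80\right) - 61 = 288 \left(\left(15 + 26\right) + 80\right) - 61 = 288 \left(41 + 80\right) - 61 = 288 \cdot 121 - 61 = 34848 - 61 = 34787$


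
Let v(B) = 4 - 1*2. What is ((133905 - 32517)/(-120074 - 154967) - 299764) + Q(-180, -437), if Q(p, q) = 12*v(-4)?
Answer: -82440890728/275041 ≈ -2.9974e+5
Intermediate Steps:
v(B) = 2 (v(B) = 4 - 2 = 2)
Q(p, q) = 24 (Q(p, q) = 12*2 = 24)
((133905 - 32517)/(-120074 - 154967) - 299764) + Q(-180, -437) = ((133905 - 32517)/(-120074 - 154967) - 299764) + 24 = (101388/(-275041) - 299764) + 24 = (101388*(-1/275041) - 299764) + 24 = (-101388/275041 - 299764) + 24 = -82447491712/275041 + 24 = -82440890728/275041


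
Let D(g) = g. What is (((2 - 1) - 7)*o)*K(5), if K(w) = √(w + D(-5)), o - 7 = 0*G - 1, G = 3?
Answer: 0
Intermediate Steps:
o = 6 (o = 7 + (0*3 - 1) = 7 + (0 - 1) = 7 - 1 = 6)
K(w) = √(-5 + w) (K(w) = √(w - 5) = √(-5 + w))
(((2 - 1) - 7)*o)*K(5) = (((2 - 1) - 7)*6)*√(-5 + 5) = ((1 - 7)*6)*√0 = -6*6*0 = -36*0 = 0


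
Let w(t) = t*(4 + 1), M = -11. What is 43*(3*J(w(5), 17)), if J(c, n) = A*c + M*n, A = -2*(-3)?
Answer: -4773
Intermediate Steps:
w(t) = 5*t (w(t) = t*5 = 5*t)
A = 6
J(c, n) = -11*n + 6*c (J(c, n) = 6*c - 11*n = -11*n + 6*c)
43*(3*J(w(5), 17)) = 43*(3*(-11*17 + 6*(5*5))) = 43*(3*(-187 + 6*25)) = 43*(3*(-187 + 150)) = 43*(3*(-37)) = 43*(-111) = -4773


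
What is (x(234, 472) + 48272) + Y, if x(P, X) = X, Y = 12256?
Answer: 61000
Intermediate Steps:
(x(234, 472) + 48272) + Y = (472 + 48272) + 12256 = 48744 + 12256 = 61000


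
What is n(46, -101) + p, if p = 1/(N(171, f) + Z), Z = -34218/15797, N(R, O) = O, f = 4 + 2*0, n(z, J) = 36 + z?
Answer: 2391337/28970 ≈ 82.545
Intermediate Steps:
f = 4 (f = 4 + 0 = 4)
Z = -34218/15797 (Z = -34218*1/15797 = -34218/15797 ≈ -2.1661)
p = 15797/28970 (p = 1/(4 - 34218/15797) = 1/(28970/15797) = 15797/28970 ≈ 0.54529)
n(46, -101) + p = (36 + 46) + 15797/28970 = 82 + 15797/28970 = 2391337/28970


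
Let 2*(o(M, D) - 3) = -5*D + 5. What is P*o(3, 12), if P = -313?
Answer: 15337/2 ≈ 7668.5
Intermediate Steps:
o(M, D) = 11/2 - 5*D/2 (o(M, D) = 3 + (-5*D + 5)/2 = 3 + (5 - 5*D)/2 = 3 + (5/2 - 5*D/2) = 11/2 - 5*D/2)
P*o(3, 12) = -313*(11/2 - 5/2*12) = -313*(11/2 - 30) = -313*(-49/2) = 15337/2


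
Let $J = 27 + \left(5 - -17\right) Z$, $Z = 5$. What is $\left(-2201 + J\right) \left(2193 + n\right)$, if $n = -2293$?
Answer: $206400$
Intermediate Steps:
$J = 137$ ($J = 27 + \left(5 - -17\right) 5 = 27 + \left(5 + 17\right) 5 = 27 + 22 \cdot 5 = 27 + 110 = 137$)
$\left(-2201 + J\right) \left(2193 + n\right) = \left(-2201 + 137\right) \left(2193 - 2293\right) = \left(-2064\right) \left(-100\right) = 206400$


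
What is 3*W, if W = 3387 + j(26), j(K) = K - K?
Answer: 10161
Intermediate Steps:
j(K) = 0
W = 3387 (W = 3387 + 0 = 3387)
3*W = 3*3387 = 10161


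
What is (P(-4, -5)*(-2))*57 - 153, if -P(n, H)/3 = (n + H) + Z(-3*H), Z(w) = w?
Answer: 1899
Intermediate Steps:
P(n, H) = -3*n + 6*H (P(n, H) = -3*((n + H) - 3*H) = -3*((H + n) - 3*H) = -3*(n - 2*H) = -3*n + 6*H)
(P(-4, -5)*(-2))*57 - 153 = ((-3*(-4) + 6*(-5))*(-2))*57 - 153 = ((12 - 30)*(-2))*57 - 153 = -18*(-2)*57 - 153 = 36*57 - 153 = 2052 - 153 = 1899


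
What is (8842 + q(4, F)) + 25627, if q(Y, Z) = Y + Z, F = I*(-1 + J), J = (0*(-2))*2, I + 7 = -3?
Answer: 34483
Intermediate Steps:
I = -10 (I = -7 - 3 = -10)
J = 0 (J = 0*2 = 0)
F = 10 (F = -10*(-1 + 0) = -10*(-1) = 10)
(8842 + q(4, F)) + 25627 = (8842 + (4 + 10)) + 25627 = (8842 + 14) + 25627 = 8856 + 25627 = 34483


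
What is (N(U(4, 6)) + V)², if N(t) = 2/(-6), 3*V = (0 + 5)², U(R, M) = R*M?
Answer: 64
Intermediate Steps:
U(R, M) = M*R
V = 25/3 (V = (0 + 5)²/3 = (⅓)*5² = (⅓)*25 = 25/3 ≈ 8.3333)
N(t) = -⅓ (N(t) = 2*(-⅙) = -⅓)
(N(U(4, 6)) + V)² = (-⅓ + 25/3)² = 8² = 64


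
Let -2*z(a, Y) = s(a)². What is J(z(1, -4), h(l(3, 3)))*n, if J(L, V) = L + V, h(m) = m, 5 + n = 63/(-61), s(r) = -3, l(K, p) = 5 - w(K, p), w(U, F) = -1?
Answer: -552/61 ≈ -9.0492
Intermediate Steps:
l(K, p) = 6 (l(K, p) = 5 - 1*(-1) = 5 + 1 = 6)
n = -368/61 (n = -5 + 63/(-61) = -5 + 63*(-1/61) = -5 - 63/61 = -368/61 ≈ -6.0328)
z(a, Y) = -9/2 (z(a, Y) = -½*(-3)² = -½*9 = -9/2)
J(z(1, -4), h(l(3, 3)))*n = (-9/2 + 6)*(-368/61) = (3/2)*(-368/61) = -552/61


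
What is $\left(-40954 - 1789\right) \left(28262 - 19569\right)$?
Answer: $-371564899$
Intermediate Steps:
$\left(-40954 - 1789\right) \left(28262 - 19569\right) = \left(-42743\right) 8693 = -371564899$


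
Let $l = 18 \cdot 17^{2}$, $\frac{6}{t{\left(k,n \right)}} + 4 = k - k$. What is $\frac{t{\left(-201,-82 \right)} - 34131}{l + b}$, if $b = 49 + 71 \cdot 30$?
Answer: $- \frac{68265}{14762} \approx -4.6244$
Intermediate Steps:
$t{\left(k,n \right)} = - \frac{3}{2}$ ($t{\left(k,n \right)} = \frac{6}{-4 + \left(k - k\right)} = \frac{6}{-4 + 0} = \frac{6}{-4} = 6 \left(- \frac{1}{4}\right) = - \frac{3}{2}$)
$l = 5202$ ($l = 18 \cdot 289 = 5202$)
$b = 2179$ ($b = 49 + 2130 = 2179$)
$\frac{t{\left(-201,-82 \right)} - 34131}{l + b} = \frac{- \frac{3}{2} - 34131}{5202 + 2179} = - \frac{68265}{2 \cdot 7381} = \left(- \frac{68265}{2}\right) \frac{1}{7381} = - \frac{68265}{14762}$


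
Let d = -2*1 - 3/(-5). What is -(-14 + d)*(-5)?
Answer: -77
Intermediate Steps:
d = -7/5 (d = -2 - 3*(-1/5) = -2 + 3/5 = -7/5 ≈ -1.4000)
-(-14 + d)*(-5) = -(-14 - 7/5)*(-5) = -(-77)*(-5)/5 = -1*77 = -77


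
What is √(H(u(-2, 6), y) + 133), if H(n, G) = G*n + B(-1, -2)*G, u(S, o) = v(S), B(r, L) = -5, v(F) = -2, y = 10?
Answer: 3*√7 ≈ 7.9373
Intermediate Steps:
u(S, o) = -2
H(n, G) = -5*G + G*n (H(n, G) = G*n - 5*G = -5*G + G*n)
√(H(u(-2, 6), y) + 133) = √(10*(-5 - 2) + 133) = √(10*(-7) + 133) = √(-70 + 133) = √63 = 3*√7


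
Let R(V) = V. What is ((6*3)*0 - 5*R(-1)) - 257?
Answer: -252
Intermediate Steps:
((6*3)*0 - 5*R(-1)) - 257 = ((6*3)*0 - 5*(-1)) - 257 = (18*0 + 5) - 257 = (0 + 5) - 257 = 5 - 257 = -252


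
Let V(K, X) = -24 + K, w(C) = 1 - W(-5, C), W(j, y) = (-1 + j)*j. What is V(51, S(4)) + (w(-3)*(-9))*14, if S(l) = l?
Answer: 3681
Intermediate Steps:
W(j, y) = j*(-1 + j)
w(C) = -29 (w(C) = 1 - (-5)*(-1 - 5) = 1 - (-5)*(-6) = 1 - 1*30 = 1 - 30 = -29)
V(51, S(4)) + (w(-3)*(-9))*14 = (-24 + 51) - 29*(-9)*14 = 27 + 261*14 = 27 + 3654 = 3681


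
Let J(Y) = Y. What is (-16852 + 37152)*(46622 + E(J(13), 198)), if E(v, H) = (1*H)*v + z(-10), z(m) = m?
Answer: 998475800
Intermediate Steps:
E(v, H) = -10 + H*v (E(v, H) = (1*H)*v - 10 = H*v - 10 = -10 + H*v)
(-16852 + 37152)*(46622 + E(J(13), 198)) = (-16852 + 37152)*(46622 + (-10 + 198*13)) = 20300*(46622 + (-10 + 2574)) = 20300*(46622 + 2564) = 20300*49186 = 998475800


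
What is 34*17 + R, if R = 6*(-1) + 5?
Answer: 577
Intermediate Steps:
R = -1 (R = -6 + 5 = -1)
34*17 + R = 34*17 - 1 = 578 - 1 = 577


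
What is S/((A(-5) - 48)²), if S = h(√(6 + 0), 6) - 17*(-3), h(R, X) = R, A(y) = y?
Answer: 51/2809 + √6/2809 ≈ 0.019028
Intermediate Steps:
S = 51 + √6 (S = √(6 + 0) - 17*(-3) = √6 + 51 = 51 + √6 ≈ 53.449)
S/((A(-5) - 48)²) = (51 + √6)/((-5 - 48)²) = (51 + √6)/((-53)²) = (51 + √6)/2809 = (51 + √6)*(1/2809) = 51/2809 + √6/2809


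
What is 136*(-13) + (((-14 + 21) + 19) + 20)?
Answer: -1722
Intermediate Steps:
136*(-13) + (((-14 + 21) + 19) + 20) = -1768 + ((7 + 19) + 20) = -1768 + (26 + 20) = -1768 + 46 = -1722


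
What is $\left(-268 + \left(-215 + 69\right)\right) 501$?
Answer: $-207414$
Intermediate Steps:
$\left(-268 + \left(-215 + 69\right)\right) 501 = \left(-268 - 146\right) 501 = \left(-414\right) 501 = -207414$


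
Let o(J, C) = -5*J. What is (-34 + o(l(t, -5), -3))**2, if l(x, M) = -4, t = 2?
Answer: 196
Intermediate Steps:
(-34 + o(l(t, -5), -3))**2 = (-34 - 5*(-4))**2 = (-34 + 20)**2 = (-14)**2 = 196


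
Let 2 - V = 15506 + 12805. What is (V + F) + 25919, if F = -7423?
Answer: -9813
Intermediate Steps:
V = -28309 (V = 2 - (15506 + 12805) = 2 - 1*28311 = 2 - 28311 = -28309)
(V + F) + 25919 = (-28309 - 7423) + 25919 = -35732 + 25919 = -9813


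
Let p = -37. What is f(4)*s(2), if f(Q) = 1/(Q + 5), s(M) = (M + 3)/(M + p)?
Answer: -1/63 ≈ -0.015873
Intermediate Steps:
s(M) = (3 + M)/(-37 + M) (s(M) = (M + 3)/(M - 37) = (3 + M)/(-37 + M))
f(Q) = 1/(5 + Q)
f(4)*s(2) = ((3 + 2)/(-37 + 2))/(5 + 4) = (5/(-35))/9 = (-1/35*5)/9 = (⅑)*(-⅐) = -1/63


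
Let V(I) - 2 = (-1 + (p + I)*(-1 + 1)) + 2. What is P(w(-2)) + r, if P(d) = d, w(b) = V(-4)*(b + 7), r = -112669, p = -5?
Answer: -112654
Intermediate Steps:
V(I) = 3 (V(I) = 2 + ((-1 + (-5 + I)*(-1 + 1)) + 2) = 2 + ((-1 + (-5 + I)*0) + 2) = 2 + ((-1 + 0) + 2) = 2 + (-1 + 2) = 2 + 1 = 3)
w(b) = 21 + 3*b (w(b) = 3*(b + 7) = 3*(7 + b) = 21 + 3*b)
P(w(-2)) + r = (21 + 3*(-2)) - 112669 = (21 - 6) - 112669 = 15 - 112669 = -112654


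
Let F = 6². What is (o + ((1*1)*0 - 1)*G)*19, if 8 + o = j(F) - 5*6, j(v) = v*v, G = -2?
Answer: 23940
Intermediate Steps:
F = 36
j(v) = v²
o = 1258 (o = -8 + (36² - 5*6) = -8 + (1296 - 30) = -8 + 1266 = 1258)
(o + ((1*1)*0 - 1)*G)*19 = (1258 + ((1*1)*0 - 1)*(-2))*19 = (1258 + (1*0 - 1)*(-2))*19 = (1258 + (0 - 1)*(-2))*19 = (1258 - 1*(-2))*19 = (1258 + 2)*19 = 1260*19 = 23940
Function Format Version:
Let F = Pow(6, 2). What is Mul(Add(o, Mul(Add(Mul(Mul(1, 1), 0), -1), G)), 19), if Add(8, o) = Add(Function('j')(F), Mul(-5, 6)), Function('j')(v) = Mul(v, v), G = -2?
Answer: 23940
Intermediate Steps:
F = 36
Function('j')(v) = Pow(v, 2)
o = 1258 (o = Add(-8, Add(Pow(36, 2), Mul(-5, 6))) = Add(-8, Add(1296, -30)) = Add(-8, 1266) = 1258)
Mul(Add(o, Mul(Add(Mul(Mul(1, 1), 0), -1), G)), 19) = Mul(Add(1258, Mul(Add(Mul(Mul(1, 1), 0), -1), -2)), 19) = Mul(Add(1258, Mul(Add(Mul(1, 0), -1), -2)), 19) = Mul(Add(1258, Mul(Add(0, -1), -2)), 19) = Mul(Add(1258, Mul(-1, -2)), 19) = Mul(Add(1258, 2), 19) = Mul(1260, 19) = 23940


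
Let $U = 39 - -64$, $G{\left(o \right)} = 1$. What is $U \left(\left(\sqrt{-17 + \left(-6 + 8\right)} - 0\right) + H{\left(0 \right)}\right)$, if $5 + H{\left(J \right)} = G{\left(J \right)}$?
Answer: $-412 + 103 i \sqrt{15} \approx -412.0 + 398.92 i$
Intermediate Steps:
$H{\left(J \right)} = -4$ ($H{\left(J \right)} = -5 + 1 = -4$)
$U = 103$ ($U = 39 + 64 = 103$)
$U \left(\left(\sqrt{-17 + \left(-6 + 8\right)} - 0\right) + H{\left(0 \right)}\right) = 103 \left(\left(\sqrt{-17 + \left(-6 + 8\right)} - 0\right) - 4\right) = 103 \left(\left(\sqrt{-17 + 2} + 0\right) - 4\right) = 103 \left(\left(\sqrt{-15} + 0\right) - 4\right) = 103 \left(\left(i \sqrt{15} + 0\right) - 4\right) = 103 \left(i \sqrt{15} - 4\right) = 103 \left(-4 + i \sqrt{15}\right) = -412 + 103 i \sqrt{15}$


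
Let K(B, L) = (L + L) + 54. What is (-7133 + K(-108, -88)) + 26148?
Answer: 18893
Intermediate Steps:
K(B, L) = 54 + 2*L (K(B, L) = 2*L + 54 = 54 + 2*L)
(-7133 + K(-108, -88)) + 26148 = (-7133 + (54 + 2*(-88))) + 26148 = (-7133 + (54 - 176)) + 26148 = (-7133 - 122) + 26148 = -7255 + 26148 = 18893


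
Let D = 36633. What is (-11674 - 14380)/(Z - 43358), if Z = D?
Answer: 26054/6725 ≈ 3.8742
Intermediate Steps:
Z = 36633
(-11674 - 14380)/(Z - 43358) = (-11674 - 14380)/(36633 - 43358) = -26054/(-6725) = -26054*(-1/6725) = 26054/6725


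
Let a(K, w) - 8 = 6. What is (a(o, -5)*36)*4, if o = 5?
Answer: 2016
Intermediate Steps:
a(K, w) = 14 (a(K, w) = 8 + 6 = 14)
(a(o, -5)*36)*4 = (14*36)*4 = 504*4 = 2016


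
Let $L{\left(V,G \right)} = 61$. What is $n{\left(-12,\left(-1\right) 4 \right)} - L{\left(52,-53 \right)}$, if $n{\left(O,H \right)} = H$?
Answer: $-65$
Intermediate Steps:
$n{\left(-12,\left(-1\right) 4 \right)} - L{\left(52,-53 \right)} = \left(-1\right) 4 - 61 = -4 - 61 = -65$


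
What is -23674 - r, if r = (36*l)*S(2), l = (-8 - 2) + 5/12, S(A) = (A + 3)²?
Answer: -15049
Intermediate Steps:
S(A) = (3 + A)²
l = -115/12 (l = -10 + 5*(1/12) = -10 + 5/12 = -115/12 ≈ -9.5833)
r = -8625 (r = (36*(-115/12))*(3 + 2)² = -345*5² = -345*25 = -8625)
-23674 - r = -23674 - 1*(-8625) = -23674 + 8625 = -15049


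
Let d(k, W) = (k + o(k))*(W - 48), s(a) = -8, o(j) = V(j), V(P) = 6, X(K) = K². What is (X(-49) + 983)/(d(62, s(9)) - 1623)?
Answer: -3384/5431 ≈ -0.62309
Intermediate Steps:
o(j) = 6
d(k, W) = (-48 + W)*(6 + k) (d(k, W) = (k + 6)*(W - 48) = (6 + k)*(-48 + W) = (-48 + W)*(6 + k))
(X(-49) + 983)/(d(62, s(9)) - 1623) = ((-49)² + 983)/((-288 - 48*62 + 6*(-8) - 8*62) - 1623) = (2401 + 983)/((-288 - 2976 - 48 - 496) - 1623) = 3384/(-3808 - 1623) = 3384/(-5431) = 3384*(-1/5431) = -3384/5431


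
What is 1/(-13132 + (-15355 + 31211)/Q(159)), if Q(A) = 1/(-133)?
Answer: -1/2121980 ≈ -4.7126e-7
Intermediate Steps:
Q(A) = -1/133
1/(-13132 + (-15355 + 31211)/Q(159)) = 1/(-13132 + (-15355 + 31211)/(-1/133)) = 1/(-13132 + 15856*(-133)) = 1/(-13132 - 2108848) = 1/(-2121980) = -1/2121980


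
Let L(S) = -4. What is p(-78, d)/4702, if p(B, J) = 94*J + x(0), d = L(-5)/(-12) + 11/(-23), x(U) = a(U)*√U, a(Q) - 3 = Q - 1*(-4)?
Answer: -470/162219 ≈ -0.0028973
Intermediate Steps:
a(Q) = 7 + Q (a(Q) = 3 + (Q - 1*(-4)) = 3 + (Q + 4) = 3 + (4 + Q) = 7 + Q)
x(U) = √U*(7 + U) (x(U) = (7 + U)*√U = √U*(7 + U))
d = -10/69 (d = -4/(-12) + 11/(-23) = -4*(-1/12) + 11*(-1/23) = ⅓ - 11/23 = -10/69 ≈ -0.14493)
p(B, J) = 94*J (p(B, J) = 94*J + √0*(7 + 0) = 94*J + 0*7 = 94*J + 0 = 94*J)
p(-78, d)/4702 = (94*(-10/69))/4702 = -940/69*1/4702 = -470/162219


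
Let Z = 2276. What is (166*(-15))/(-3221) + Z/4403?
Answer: 18294466/14182063 ≈ 1.2900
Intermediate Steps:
(166*(-15))/(-3221) + Z/4403 = (166*(-15))/(-3221) + 2276/4403 = -2490*(-1/3221) + 2276*(1/4403) = 2490/3221 + 2276/4403 = 18294466/14182063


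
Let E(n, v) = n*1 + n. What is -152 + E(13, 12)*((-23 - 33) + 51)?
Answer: -282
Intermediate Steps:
E(n, v) = 2*n (E(n, v) = n + n = 2*n)
-152 + E(13, 12)*((-23 - 33) + 51) = -152 + (2*13)*((-23 - 33) + 51) = -152 + 26*(-56 + 51) = -152 + 26*(-5) = -152 - 130 = -282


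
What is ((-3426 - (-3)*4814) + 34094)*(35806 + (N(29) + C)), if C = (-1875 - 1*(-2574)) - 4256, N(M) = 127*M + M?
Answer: 1622200710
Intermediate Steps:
N(M) = 128*M
C = -3557 (C = (-1875 + 2574) - 4256 = 699 - 4256 = -3557)
((-3426 - (-3)*4814) + 34094)*(35806 + (N(29) + C)) = ((-3426 - (-3)*4814) + 34094)*(35806 + (128*29 - 3557)) = ((-3426 - 1*(-14442)) + 34094)*(35806 + (3712 - 3557)) = ((-3426 + 14442) + 34094)*(35806 + 155) = (11016 + 34094)*35961 = 45110*35961 = 1622200710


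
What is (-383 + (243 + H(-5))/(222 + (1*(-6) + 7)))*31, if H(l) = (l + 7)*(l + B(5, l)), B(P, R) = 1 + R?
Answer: -2640704/223 ≈ -11842.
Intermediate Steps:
H(l) = (1 + 2*l)*(7 + l) (H(l) = (l + 7)*(l + (1 + l)) = (7 + l)*(1 + 2*l) = (1 + 2*l)*(7 + l))
(-383 + (243 + H(-5))/(222 + (1*(-6) + 7)))*31 = (-383 + (243 + (7 + 2*(-5)**2 + 15*(-5)))/(222 + (1*(-6) + 7)))*31 = (-383 + (243 + (7 + 2*25 - 75))/(222 + (-6 + 7)))*31 = (-383 + (243 + (7 + 50 - 75))/(222 + 1))*31 = (-383 + (243 - 18)/223)*31 = (-383 + 225*(1/223))*31 = (-383 + 225/223)*31 = -85184/223*31 = -2640704/223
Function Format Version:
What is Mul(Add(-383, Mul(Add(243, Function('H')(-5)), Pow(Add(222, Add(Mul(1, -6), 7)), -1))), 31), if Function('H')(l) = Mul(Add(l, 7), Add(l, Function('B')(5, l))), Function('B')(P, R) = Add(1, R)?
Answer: Rational(-2640704, 223) ≈ -11842.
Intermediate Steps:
Function('H')(l) = Mul(Add(1, Mul(2, l)), Add(7, l)) (Function('H')(l) = Mul(Add(l, 7), Add(l, Add(1, l))) = Mul(Add(7, l), Add(1, Mul(2, l))) = Mul(Add(1, Mul(2, l)), Add(7, l)))
Mul(Add(-383, Mul(Add(243, Function('H')(-5)), Pow(Add(222, Add(Mul(1, -6), 7)), -1))), 31) = Mul(Add(-383, Mul(Add(243, Add(7, Mul(2, Pow(-5, 2)), Mul(15, -5))), Pow(Add(222, Add(Mul(1, -6), 7)), -1))), 31) = Mul(Add(-383, Mul(Add(243, Add(7, Mul(2, 25), -75)), Pow(Add(222, Add(-6, 7)), -1))), 31) = Mul(Add(-383, Mul(Add(243, Add(7, 50, -75)), Pow(Add(222, 1), -1))), 31) = Mul(Add(-383, Mul(Add(243, -18), Pow(223, -1))), 31) = Mul(Add(-383, Mul(225, Rational(1, 223))), 31) = Mul(Add(-383, Rational(225, 223)), 31) = Mul(Rational(-85184, 223), 31) = Rational(-2640704, 223)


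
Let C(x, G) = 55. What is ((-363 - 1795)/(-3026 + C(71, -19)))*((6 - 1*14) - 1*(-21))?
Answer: 28054/2971 ≈ 9.4426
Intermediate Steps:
((-363 - 1795)/(-3026 + C(71, -19)))*((6 - 1*14) - 1*(-21)) = ((-363 - 1795)/(-3026 + 55))*((6 - 1*14) - 1*(-21)) = (-2158/(-2971))*((6 - 14) + 21) = (-2158*(-1/2971))*(-8 + 21) = (2158/2971)*13 = 28054/2971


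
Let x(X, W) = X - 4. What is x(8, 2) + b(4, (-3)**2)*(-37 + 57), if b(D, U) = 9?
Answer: 184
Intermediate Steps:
x(X, W) = -4 + X
x(8, 2) + b(4, (-3)**2)*(-37 + 57) = (-4 + 8) + 9*(-37 + 57) = 4 + 9*20 = 4 + 180 = 184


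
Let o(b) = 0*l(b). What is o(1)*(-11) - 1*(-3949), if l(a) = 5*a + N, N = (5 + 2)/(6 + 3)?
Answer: 3949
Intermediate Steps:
N = 7/9 ≈ 0.77778
l(a) = 7/9 + 5*a (l(a) = 5*a + 7/9 = 7/9 + 5*a)
o(b) = 0 (o(b) = 0*(7/9 + 5*b) = 0)
o(1)*(-11) - 1*(-3949) = 0*(-11) - 1*(-3949) = 0 + 3949 = 3949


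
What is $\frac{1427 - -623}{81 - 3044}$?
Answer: $- \frac{2050}{2963} \approx -0.69187$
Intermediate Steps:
$\frac{1427 - -623}{81 - 3044} = \frac{1427 + 623}{-2963} = 2050 \left(- \frac{1}{2963}\right) = - \frac{2050}{2963}$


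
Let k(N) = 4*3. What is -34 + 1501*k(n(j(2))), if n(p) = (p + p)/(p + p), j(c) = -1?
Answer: 17978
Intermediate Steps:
n(p) = 1 (n(p) = (2*p)/((2*p)) = (2*p)*(1/(2*p)) = 1)
k(N) = 12
-34 + 1501*k(n(j(2))) = -34 + 1501*12 = -34 + 18012 = 17978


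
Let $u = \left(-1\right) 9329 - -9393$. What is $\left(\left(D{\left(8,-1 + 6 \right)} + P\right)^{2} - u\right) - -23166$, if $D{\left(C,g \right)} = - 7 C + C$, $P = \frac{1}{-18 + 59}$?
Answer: $\frac{42703551}{1681} \approx 25404.0$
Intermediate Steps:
$u = 64$ ($u = -9329 + 9393 = 64$)
$P = \frac{1}{41} \approx 0.02439$
$D{\left(C,g \right)} = - 6 C$
$\left(\left(D{\left(8,-1 + 6 \right)} + P\right)^{2} - u\right) - -23166 = \left(\left(\left(-6\right) 8 + \frac{1}{41}\right)^{2} - 64\right) - -23166 = \left(\left(-48 + \frac{1}{41}\right)^{2} - 64\right) + 23166 = \left(\left(- \frac{1967}{41}\right)^{2} - 64\right) + 23166 = \left(\frac{3869089}{1681} - 64\right) + 23166 = \frac{3761505}{1681} + 23166 = \frac{42703551}{1681}$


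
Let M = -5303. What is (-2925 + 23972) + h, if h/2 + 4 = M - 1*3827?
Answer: 2779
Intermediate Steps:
h = -18268 (h = -8 + 2*(-5303 - 1*3827) = -8 + 2*(-5303 - 3827) = -8 + 2*(-9130) = -8 - 18260 = -18268)
(-2925 + 23972) + h = (-2925 + 23972) - 18268 = 21047 - 18268 = 2779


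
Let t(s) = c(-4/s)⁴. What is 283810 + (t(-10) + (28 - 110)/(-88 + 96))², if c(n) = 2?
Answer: 4541489/16 ≈ 2.8384e+5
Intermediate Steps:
t(s) = 16 (t(s) = 2⁴ = 16)
283810 + (t(-10) + (28 - 110)/(-88 + 96))² = 283810 + (16 + (28 - 110)/(-88 + 96))² = 283810 + (16 - 82/8)² = 283810 + (16 - 82*⅛)² = 283810 + (16 - 41/4)² = 283810 + (23/4)² = 283810 + 529/16 = 4541489/16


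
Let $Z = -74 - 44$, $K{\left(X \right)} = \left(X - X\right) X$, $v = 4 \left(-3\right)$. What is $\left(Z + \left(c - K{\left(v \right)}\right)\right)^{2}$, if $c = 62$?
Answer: $3136$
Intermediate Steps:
$v = -12$
$K{\left(X \right)} = 0$ ($K{\left(X \right)} = 0 X = 0$)
$Z = -118$ ($Z = -74 - 44 = -118$)
$\left(Z + \left(c - K{\left(v \right)}\right)\right)^{2} = \left(-118 + \left(62 - 0\right)\right)^{2} = \left(-118 + \left(62 + 0\right)\right)^{2} = \left(-118 + 62\right)^{2} = \left(-56\right)^{2} = 3136$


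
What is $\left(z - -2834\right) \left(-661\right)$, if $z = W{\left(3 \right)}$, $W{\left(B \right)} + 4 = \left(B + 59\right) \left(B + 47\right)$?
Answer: $-3919730$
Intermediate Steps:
$W{\left(B \right)} = -4 + \left(47 + B\right) \left(59 + B\right)$ ($W{\left(B \right)} = -4 + \left(B + 59\right) \left(B + 47\right) = -4 + \left(59 + B\right) \left(47 + B\right) = -4 + \left(47 + B\right) \left(59 + B\right)$)
$z = 3096$ ($z = 2769 + 3^{2} + 106 \cdot 3 = 2769 + 9 + 318 = 3096$)
$\left(z - -2834\right) \left(-661\right) = \left(3096 - -2834\right) \left(-661\right) = \left(3096 + 2834\right) \left(-661\right) = 5930 \left(-661\right) = -3919730$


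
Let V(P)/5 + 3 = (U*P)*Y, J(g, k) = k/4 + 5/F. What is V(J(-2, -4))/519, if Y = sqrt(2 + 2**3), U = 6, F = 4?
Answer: -5/173 + 5*sqrt(10)/346 ≈ 0.016796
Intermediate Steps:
J(g, k) = 5/4 + k/4 (J(g, k) = k/4 + 5/4 = 5/4 + k/4)
Y = sqrt(10) (Y = sqrt(2 + 8) = sqrt(10) ≈ 3.1623)
V(P) = -15 + 30*P*sqrt(10) (V(P) = -15 + 5*((6*P)*sqrt(10)) = -15 + 5*(6*P*sqrt(10)) = -15 + 30*P*sqrt(10))
V(J(-2, -4))/519 = (-15 + 30*(5/4 + (1/4)*(-4))*sqrt(10))/519 = (-15 + 30*(5/4 - 1)*sqrt(10))*(1/519) = (-15 + 30*(1/4)*sqrt(10))*(1/519) = (-15 + 15*sqrt(10)/2)*(1/519) = -5/173 + 5*sqrt(10)/346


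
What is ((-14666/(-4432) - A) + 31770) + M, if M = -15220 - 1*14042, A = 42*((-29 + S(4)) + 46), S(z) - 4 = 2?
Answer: 3424405/2216 ≈ 1545.3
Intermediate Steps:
S(z) = 6 (S(z) = 4 + 2 = 6)
A = 966 (A = 42*((-29 + 6) + 46) = 42*(-23 + 46) = 42*23 = 966)
M = -29262 (M = -15220 - 14042 = -29262)
((-14666/(-4432) - A) + 31770) + M = ((-14666/(-4432) - 1*966) + 31770) - 29262 = ((-14666*(-1/4432) - 966) + 31770) - 29262 = ((7333/2216 - 966) + 31770) - 29262 = (-2133323/2216 + 31770) - 29262 = 68268997/2216 - 29262 = 3424405/2216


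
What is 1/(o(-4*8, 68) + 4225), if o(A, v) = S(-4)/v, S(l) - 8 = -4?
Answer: 17/71826 ≈ 0.00023668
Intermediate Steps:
S(l) = 4 (S(l) = 8 - 4 = 4)
o(A, v) = 4/v
1/(o(-4*8, 68) + 4225) = 1/(4/68 + 4225) = 1/(4*(1/68) + 4225) = 1/(1/17 + 4225) = 1/(71826/17) = 17/71826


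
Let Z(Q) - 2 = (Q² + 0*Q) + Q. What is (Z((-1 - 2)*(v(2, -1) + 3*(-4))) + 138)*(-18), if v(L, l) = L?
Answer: -19260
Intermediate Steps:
Z(Q) = 2 + Q + Q² (Z(Q) = 2 + ((Q² + 0*Q) + Q) = 2 + ((Q² + 0) + Q) = 2 + (Q² + Q) = 2 + (Q + Q²) = 2 + Q + Q²)
(Z((-1 - 2)*(v(2, -1) + 3*(-4))) + 138)*(-18) = ((2 + (-1 - 2)*(2 + 3*(-4)) + ((-1 - 2)*(2 + 3*(-4)))²) + 138)*(-18) = ((2 - 3*(2 - 12) + (-3*(2 - 12))²) + 138)*(-18) = ((2 - 3*(-10) + (-3*(-10))²) + 138)*(-18) = ((2 + 30 + 30²) + 138)*(-18) = ((2 + 30 + 900) + 138)*(-18) = (932 + 138)*(-18) = 1070*(-18) = -19260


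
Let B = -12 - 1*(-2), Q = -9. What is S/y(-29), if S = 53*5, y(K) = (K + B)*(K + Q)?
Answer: 265/1482 ≈ 0.17881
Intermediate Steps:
B = -10 (B = -12 + 2 = -10)
y(K) = (-10 + K)*(-9 + K) (y(K) = (K - 10)*(K - 9) = (-10 + K)*(-9 + K))
S = 265
S/y(-29) = 265/(90 + (-29)² - 19*(-29)) = 265/(90 + 841 + 551) = 265/1482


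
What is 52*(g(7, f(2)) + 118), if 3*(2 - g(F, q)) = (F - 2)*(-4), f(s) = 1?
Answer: 19760/3 ≈ 6586.7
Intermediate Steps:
g(F, q) = -⅔ + 4*F/3 (g(F, q) = 2 - (F - 2)*(-4)/3 = 2 - (-2 + F)*(-4)/3 = 2 - (8 - 4*F)/3 = 2 + (-8/3 + 4*F/3) = -⅔ + 4*F/3)
52*(g(7, f(2)) + 118) = 52*((-⅔ + (4/3)*7) + 118) = 52*((-⅔ + 28/3) + 118) = 52*(26/3 + 118) = 52*(380/3) = 19760/3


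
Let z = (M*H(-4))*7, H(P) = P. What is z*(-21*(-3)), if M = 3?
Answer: -5292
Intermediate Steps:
z = -84 (z = (3*(-4))*7 = -12*7 = -84)
z*(-21*(-3)) = -(-1764)*(-3) = -84*63 = -5292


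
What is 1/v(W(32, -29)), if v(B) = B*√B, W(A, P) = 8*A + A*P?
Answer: I*√42/112896 ≈ 5.7405e-5*I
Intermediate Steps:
v(B) = B^(3/2)
1/v(W(32, -29)) = 1/((32*(8 - 29))^(3/2)) = 1/((32*(-21))^(3/2)) = 1/((-672)^(3/2)) = 1/(-2688*I*√42) = I*√42/112896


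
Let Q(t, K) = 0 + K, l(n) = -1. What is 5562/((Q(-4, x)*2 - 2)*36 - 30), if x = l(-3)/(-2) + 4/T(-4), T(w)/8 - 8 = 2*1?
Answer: -4635/52 ≈ -89.135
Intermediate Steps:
T(w) = 80 (T(w) = 64 + 8*(2*1) = 64 + 8*2 = 64 + 16 = 80)
x = 11/20 (x = -1/(-2) + 4/80 = -1*(-1/2) + 4*(1/80) = 1/2 + 1/20 = 11/20 ≈ 0.55000)
Q(t, K) = K
5562/((Q(-4, x)*2 - 2)*36 - 30) = 5562/(((11/20)*2 - 2)*36 - 30) = 5562/((11/10 - 2)*36 - 30) = 5562/(-9/10*36 - 30) = 5562/(-162/5 - 30) = 5562/(-312/5) = 5562*(-5/312) = -4635/52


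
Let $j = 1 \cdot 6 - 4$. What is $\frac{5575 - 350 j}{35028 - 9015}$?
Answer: $\frac{125}{667} \approx 0.18741$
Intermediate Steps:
$j = 2$ ($j = 6 - 4 = 2$)
$\frac{5575 - 350 j}{35028 - 9015} = \frac{5575 - 700}{35028 - 9015} = \frac{5575 - 700}{26013} = 4875 \cdot \frac{1}{26013} = \frac{125}{667}$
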